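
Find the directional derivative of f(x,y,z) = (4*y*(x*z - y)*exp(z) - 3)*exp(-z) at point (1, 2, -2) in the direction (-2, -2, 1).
exp(2) + 88/3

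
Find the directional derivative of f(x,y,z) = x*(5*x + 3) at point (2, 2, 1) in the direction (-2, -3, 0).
-46*sqrt(13)/13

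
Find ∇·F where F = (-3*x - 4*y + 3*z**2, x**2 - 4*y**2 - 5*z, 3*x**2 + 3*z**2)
-8*y + 6*z - 3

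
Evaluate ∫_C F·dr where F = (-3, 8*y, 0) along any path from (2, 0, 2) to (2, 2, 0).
16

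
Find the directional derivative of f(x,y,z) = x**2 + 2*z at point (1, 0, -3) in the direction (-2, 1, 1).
-sqrt(6)/3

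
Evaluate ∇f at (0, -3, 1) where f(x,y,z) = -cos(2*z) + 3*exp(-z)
(0, 0, -3*exp(-1) + 2*sin(2))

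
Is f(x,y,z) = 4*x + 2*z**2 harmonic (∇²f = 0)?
No, ∇²f = 4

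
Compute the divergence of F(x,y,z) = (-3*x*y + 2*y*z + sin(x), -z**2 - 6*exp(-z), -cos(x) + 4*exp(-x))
-3*y + cos(x)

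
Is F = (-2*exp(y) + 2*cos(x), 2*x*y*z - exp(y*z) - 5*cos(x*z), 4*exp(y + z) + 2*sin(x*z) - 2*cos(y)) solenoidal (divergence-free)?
No, ∇·F = 2*x*z + 2*x*cos(x*z) - z*exp(y*z) + 4*exp(y + z) - 2*sin(x)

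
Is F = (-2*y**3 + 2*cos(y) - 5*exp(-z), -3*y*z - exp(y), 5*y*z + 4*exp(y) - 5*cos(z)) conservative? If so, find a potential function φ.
No, ∇×F = (3*y + 5*z + 4*exp(y), 5*exp(-z), 6*y**2 + 2*sin(y)) ≠ 0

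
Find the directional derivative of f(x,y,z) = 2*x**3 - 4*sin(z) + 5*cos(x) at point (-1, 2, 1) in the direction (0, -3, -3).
2*sqrt(2)*cos(1)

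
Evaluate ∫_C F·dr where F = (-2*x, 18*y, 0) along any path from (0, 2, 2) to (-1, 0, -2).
-37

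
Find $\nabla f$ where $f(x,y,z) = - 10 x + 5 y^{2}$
(-10, 10*y, 0)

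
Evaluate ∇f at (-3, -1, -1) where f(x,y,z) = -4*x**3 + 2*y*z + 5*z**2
(-108, -2, -12)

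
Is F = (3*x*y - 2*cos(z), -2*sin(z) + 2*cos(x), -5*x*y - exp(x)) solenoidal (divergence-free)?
No, ∇·F = 3*y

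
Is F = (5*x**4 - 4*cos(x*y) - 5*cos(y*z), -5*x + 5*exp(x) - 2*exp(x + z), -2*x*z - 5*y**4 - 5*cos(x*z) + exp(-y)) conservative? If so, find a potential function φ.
No, ∇×F = (-20*y**3 + 2*exp(x + z) - exp(-y), 5*y*sin(y*z) - 5*z*sin(x*z) + 2*z, -4*x*sin(x*y) - 5*z*sin(y*z) + 5*exp(x) - 2*exp(x + z) - 5) ≠ 0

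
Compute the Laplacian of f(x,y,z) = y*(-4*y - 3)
-8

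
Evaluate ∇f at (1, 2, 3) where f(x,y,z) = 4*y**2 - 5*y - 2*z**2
(0, 11, -12)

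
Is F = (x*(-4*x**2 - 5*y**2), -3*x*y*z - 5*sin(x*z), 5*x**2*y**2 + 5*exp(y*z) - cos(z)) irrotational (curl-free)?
No, ∇×F = (10*x**2*y + 3*x*y + 5*x*cos(x*z) + 5*z*exp(y*z), -10*x*y**2, 10*x*y - 3*y*z - 5*z*cos(x*z))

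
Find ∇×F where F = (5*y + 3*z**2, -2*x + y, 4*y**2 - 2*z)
(8*y, 6*z, -7)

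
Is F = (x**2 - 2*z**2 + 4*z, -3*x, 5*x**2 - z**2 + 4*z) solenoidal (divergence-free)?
No, ∇·F = 2*x - 2*z + 4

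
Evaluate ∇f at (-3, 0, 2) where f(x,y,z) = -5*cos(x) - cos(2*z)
(-5*sin(3), 0, 2*sin(4))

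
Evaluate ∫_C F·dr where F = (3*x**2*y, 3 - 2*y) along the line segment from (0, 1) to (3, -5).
-273/2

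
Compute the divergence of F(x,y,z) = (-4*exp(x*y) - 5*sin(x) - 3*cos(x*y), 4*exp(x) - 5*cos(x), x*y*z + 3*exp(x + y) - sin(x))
x*y - 4*y*exp(x*y) + 3*y*sin(x*y) - 5*cos(x)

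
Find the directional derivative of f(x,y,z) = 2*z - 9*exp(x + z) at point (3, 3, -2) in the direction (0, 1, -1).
sqrt(2)*(-2 + 9*E)/2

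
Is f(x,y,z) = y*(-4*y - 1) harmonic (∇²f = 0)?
No, ∇²f = -8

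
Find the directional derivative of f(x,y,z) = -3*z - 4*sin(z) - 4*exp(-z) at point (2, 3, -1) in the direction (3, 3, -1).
sqrt(19)*(-4*E + 4*cos(1) + 3)/19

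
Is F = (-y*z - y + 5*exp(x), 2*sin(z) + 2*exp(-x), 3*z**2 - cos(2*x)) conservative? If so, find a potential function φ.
No, ∇×F = (-2*cos(z), -y - 2*sin(2*x), z + 1 - 2*exp(-x)) ≠ 0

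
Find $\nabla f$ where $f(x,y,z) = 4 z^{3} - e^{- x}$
(exp(-x), 0, 12*z**2)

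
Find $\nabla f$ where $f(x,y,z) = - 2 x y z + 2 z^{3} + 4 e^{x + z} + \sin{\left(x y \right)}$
(-2*y*z + y*cos(x*y) + 4*exp(x + z), x*(-2*z + cos(x*y)), -2*x*y + 6*z**2 + 4*exp(x + z))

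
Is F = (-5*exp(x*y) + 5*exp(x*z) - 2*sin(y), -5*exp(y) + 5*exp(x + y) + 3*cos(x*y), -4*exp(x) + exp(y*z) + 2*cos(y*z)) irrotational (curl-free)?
No, ∇×F = (z*(exp(y*z) - 2*sin(y*z)), 5*x*exp(x*z) + 4*exp(x), 5*x*exp(x*y) - 3*y*sin(x*y) + 5*exp(x + y) + 2*cos(y))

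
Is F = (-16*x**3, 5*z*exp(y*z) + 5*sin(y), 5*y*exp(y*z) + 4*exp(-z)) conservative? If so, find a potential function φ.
Yes, F is conservative. φ = -4*x**4 + 5*exp(y*z) - 5*cos(y) - 4*exp(-z)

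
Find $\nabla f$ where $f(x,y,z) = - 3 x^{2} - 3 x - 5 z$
(-6*x - 3, 0, -5)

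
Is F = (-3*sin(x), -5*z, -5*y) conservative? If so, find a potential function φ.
Yes, F is conservative. φ = -5*y*z + 3*cos(x)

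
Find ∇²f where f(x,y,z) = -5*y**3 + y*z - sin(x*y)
x**2*sin(x*y) + y**2*sin(x*y) - 30*y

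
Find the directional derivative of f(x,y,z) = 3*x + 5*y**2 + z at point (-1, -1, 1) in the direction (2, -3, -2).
2*sqrt(17)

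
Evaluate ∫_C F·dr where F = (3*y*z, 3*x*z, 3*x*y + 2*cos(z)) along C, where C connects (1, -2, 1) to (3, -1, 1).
-3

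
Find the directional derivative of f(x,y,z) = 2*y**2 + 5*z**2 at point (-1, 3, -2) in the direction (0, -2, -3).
36*sqrt(13)/13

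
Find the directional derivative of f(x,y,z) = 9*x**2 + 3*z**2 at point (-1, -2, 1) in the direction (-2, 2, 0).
9*sqrt(2)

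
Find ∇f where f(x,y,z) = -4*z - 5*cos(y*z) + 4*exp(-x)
(-4*exp(-x), 5*z*sin(y*z), 5*y*sin(y*z) - 4)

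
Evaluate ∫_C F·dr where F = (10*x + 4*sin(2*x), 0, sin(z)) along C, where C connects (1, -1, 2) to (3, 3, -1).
-2*cos(6) + 3*cos(2) - cos(1) + 40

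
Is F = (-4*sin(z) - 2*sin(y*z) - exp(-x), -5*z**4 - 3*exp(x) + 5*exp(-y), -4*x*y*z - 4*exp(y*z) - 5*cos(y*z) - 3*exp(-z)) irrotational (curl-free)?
No, ∇×F = (z*(-4*x + 20*z**2 - 4*exp(y*z) + 5*sin(y*z)), 4*y*z - 2*y*cos(y*z) - 4*cos(z), 2*z*cos(y*z) - 3*exp(x))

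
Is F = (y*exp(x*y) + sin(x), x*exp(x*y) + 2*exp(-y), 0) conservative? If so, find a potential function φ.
Yes, F is conservative. φ = exp(x*y) - cos(x) - 2*exp(-y)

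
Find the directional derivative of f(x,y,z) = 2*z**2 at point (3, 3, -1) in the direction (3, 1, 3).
-12*sqrt(19)/19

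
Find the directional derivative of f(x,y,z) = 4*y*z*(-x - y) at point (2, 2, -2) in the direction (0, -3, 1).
-88*sqrt(10)/5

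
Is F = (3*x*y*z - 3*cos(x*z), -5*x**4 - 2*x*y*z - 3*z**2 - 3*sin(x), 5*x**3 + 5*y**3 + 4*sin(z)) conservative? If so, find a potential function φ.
No, ∇×F = (2*x*y + 15*y**2 + 6*z, 3*x*(-5*x + y + sin(x*z)), -20*x**3 - 3*x*z - 2*y*z - 3*cos(x)) ≠ 0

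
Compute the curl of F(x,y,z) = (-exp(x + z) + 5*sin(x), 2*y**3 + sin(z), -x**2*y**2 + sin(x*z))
(-2*x**2*y - cos(z), 2*x*y**2 - z*cos(x*z) - exp(x + z), 0)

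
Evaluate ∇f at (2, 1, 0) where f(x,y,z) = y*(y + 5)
(0, 7, 0)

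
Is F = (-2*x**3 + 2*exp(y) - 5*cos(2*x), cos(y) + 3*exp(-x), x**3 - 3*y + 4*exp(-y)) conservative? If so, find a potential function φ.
No, ∇×F = (-3 - 4*exp(-y), -3*x**2, -2*exp(y) - 3*exp(-x)) ≠ 0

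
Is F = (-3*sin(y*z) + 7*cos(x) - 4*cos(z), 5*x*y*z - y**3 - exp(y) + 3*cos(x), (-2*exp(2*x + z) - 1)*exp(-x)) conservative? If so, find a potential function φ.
No, ∇×F = (-5*x*y, -3*y*cos(y*z) + 2*exp(x + z) + 4*sin(z) - exp(-x), 5*y*z + 3*z*cos(y*z) - 3*sin(x)) ≠ 0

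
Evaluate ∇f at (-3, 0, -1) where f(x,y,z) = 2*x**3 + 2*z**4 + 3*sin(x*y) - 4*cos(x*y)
(54, -9, -8)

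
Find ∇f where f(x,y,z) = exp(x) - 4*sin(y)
(exp(x), -4*cos(y), 0)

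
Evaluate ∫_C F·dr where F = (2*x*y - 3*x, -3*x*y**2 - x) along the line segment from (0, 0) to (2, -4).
250/3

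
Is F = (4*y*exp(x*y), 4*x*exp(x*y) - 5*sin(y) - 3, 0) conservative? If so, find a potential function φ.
Yes, F is conservative. φ = -3*y + 4*exp(x*y) + 5*cos(y)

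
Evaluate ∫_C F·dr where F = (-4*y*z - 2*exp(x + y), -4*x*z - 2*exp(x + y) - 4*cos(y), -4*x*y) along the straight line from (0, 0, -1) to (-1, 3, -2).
-22 - 2*exp(2) - 4*sin(3)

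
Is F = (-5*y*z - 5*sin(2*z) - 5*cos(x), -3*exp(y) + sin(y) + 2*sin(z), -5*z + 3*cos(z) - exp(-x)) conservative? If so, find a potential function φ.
No, ∇×F = (-2*cos(z), -5*y - 10*cos(2*z) - exp(-x), 5*z) ≠ 0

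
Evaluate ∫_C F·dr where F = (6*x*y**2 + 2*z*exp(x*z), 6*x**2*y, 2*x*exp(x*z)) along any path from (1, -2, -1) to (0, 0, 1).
-10 - 2*exp(-1)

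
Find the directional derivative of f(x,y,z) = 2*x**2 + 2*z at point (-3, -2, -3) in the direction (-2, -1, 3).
15*sqrt(14)/7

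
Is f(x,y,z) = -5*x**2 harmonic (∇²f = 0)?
No, ∇²f = -10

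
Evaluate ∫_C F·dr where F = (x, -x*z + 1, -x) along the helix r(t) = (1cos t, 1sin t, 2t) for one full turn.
-2*pi**2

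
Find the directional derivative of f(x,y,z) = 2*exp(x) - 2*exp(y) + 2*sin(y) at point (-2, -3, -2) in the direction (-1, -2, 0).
2*sqrt(5)*(-E + 2 - 2*exp(3)*cos(3))*exp(-3)/5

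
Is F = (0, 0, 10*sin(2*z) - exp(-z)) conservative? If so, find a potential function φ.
Yes, F is conservative. φ = -5*cos(2*z) + exp(-z)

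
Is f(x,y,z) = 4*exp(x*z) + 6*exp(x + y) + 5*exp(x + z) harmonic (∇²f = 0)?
No, ∇²f = 4*x**2*exp(x*z) + 4*z**2*exp(x*z) + 12*exp(x + y) + 10*exp(x + z)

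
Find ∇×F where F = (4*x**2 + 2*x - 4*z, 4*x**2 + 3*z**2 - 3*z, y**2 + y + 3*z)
(2*y - 6*z + 4, -4, 8*x)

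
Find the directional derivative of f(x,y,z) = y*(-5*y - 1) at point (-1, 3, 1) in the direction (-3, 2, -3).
-31*sqrt(22)/11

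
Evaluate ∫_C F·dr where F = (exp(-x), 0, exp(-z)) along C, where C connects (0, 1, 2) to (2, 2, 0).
0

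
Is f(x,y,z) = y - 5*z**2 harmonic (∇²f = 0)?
No, ∇²f = -10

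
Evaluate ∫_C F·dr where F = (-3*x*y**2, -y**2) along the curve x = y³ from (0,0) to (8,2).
-872/3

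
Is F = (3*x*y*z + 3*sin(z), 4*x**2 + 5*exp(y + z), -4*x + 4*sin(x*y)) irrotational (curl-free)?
No, ∇×F = (4*x*cos(x*y) - 5*exp(y + z), 3*x*y - 4*y*cos(x*y) + 3*cos(z) + 4, x*(8 - 3*z))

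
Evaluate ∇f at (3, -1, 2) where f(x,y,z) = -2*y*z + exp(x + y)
(exp(2), -4 + exp(2), 2)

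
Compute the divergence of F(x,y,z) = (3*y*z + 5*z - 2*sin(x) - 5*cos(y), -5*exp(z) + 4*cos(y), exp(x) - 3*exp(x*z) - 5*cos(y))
-3*x*exp(x*z) - 4*sin(y) - 2*cos(x)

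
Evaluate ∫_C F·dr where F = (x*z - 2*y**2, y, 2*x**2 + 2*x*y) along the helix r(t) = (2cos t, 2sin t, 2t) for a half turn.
64/3 + 10*pi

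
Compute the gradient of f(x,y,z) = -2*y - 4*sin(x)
(-4*cos(x), -2, 0)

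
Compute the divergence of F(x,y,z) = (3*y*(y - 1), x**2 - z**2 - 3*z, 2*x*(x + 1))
0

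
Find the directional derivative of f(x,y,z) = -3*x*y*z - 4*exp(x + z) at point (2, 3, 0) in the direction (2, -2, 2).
sqrt(3)*(-8*exp(2)/3 - 6)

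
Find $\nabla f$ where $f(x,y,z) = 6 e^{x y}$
(6*y*exp(x*y), 6*x*exp(x*y), 0)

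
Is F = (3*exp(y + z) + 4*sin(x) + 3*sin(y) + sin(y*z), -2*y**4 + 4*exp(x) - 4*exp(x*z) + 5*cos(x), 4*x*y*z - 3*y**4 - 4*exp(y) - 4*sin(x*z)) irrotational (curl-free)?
No, ∇×F = (4*x*z + 4*x*exp(x*z) - 12*y**3 - 4*exp(y), -4*y*z + y*cos(y*z) + 4*z*cos(x*z) + 3*exp(y + z), -4*z*exp(x*z) - z*cos(y*z) + 4*exp(x) - 3*exp(y + z) - 5*sin(x) - 3*cos(y))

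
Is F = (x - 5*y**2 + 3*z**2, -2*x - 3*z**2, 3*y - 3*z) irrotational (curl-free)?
No, ∇×F = (6*z + 3, 6*z, 10*y - 2)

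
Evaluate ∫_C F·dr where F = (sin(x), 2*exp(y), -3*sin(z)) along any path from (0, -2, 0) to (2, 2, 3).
3*cos(3) - 2 - cos(2) + 4*sinh(2)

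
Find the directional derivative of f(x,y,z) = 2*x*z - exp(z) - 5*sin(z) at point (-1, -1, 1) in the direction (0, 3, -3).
sqrt(2)*(2 + 5*cos(1) + E)/2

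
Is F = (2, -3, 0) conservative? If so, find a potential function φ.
Yes, F is conservative. φ = 2*x - 3*y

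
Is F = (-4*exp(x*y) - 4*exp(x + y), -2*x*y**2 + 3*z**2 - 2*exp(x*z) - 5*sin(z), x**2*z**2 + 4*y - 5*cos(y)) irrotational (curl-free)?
No, ∇×F = (2*x*exp(x*z) - 6*z + 5*sin(y) + 5*cos(z) + 4, -2*x*z**2, 4*x*exp(x*y) - 2*y**2 - 2*z*exp(x*z) + 4*exp(x + y))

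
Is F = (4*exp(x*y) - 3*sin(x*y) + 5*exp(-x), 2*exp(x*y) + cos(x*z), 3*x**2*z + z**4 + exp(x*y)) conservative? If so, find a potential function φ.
No, ∇×F = (x*(exp(x*y) + sin(x*z)), -6*x*z - y*exp(x*y), -4*x*exp(x*y) + 3*x*cos(x*y) + 2*y*exp(x*y) - z*sin(x*z)) ≠ 0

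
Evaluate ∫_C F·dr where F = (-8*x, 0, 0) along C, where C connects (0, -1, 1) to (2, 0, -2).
-16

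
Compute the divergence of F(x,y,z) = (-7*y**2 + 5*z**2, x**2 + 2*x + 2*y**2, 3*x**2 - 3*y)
4*y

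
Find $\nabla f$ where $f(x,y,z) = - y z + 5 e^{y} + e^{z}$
(0, -z + 5*exp(y), -y + exp(z))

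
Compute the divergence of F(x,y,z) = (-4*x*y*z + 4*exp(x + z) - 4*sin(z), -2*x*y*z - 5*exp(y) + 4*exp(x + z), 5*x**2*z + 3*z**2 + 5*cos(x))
5*x**2 - 2*x*z - 4*y*z + 6*z - 5*exp(y) + 4*exp(x + z)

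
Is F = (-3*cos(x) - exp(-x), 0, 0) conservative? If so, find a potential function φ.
Yes, F is conservative. φ = -3*sin(x) + exp(-x)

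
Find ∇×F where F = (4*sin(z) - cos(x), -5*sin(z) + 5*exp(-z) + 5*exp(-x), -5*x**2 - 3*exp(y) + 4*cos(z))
(-3*exp(y) + 5*cos(z) + 5*exp(-z), 10*x + 4*cos(z), -5*exp(-x))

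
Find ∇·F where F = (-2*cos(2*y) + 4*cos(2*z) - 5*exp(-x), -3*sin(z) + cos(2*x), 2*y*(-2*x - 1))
5*exp(-x)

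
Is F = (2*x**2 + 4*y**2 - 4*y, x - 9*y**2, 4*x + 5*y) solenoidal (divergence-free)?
No, ∇·F = 4*x - 18*y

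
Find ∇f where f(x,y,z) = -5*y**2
(0, -10*y, 0)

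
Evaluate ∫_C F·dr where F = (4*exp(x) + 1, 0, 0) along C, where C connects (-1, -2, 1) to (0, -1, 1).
5 - 4*exp(-1)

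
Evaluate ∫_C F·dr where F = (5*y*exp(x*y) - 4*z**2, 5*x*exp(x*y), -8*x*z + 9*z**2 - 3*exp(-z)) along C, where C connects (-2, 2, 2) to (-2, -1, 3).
-3*exp(-2) - 5*exp(-4) + 3*exp(-3) + 5*exp(2) + 97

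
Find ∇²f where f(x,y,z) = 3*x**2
6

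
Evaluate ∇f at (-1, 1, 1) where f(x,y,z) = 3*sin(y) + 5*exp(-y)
(0, -5*exp(-1) + 3*cos(1), 0)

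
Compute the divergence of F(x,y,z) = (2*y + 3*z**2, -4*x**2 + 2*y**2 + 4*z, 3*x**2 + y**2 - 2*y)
4*y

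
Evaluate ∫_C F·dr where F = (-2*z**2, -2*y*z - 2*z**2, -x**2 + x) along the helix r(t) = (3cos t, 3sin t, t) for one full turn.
-24*pi*(1 + pi)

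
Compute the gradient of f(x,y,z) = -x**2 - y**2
(-2*x, -2*y, 0)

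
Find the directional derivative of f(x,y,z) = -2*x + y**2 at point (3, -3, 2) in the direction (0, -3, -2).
18*sqrt(13)/13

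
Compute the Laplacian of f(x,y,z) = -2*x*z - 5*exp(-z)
-5*exp(-z)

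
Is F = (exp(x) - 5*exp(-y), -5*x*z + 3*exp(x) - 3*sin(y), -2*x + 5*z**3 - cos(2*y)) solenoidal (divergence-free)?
No, ∇·F = 15*z**2 + exp(x) - 3*cos(y)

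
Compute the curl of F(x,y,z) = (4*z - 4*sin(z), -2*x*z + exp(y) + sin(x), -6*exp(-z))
(2*x, 4 - 4*cos(z), -2*z + cos(x))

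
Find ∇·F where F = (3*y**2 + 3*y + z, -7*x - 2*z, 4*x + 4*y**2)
0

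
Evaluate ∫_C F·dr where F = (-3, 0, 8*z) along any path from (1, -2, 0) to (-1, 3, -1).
10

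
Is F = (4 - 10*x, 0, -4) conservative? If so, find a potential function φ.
Yes, F is conservative. φ = -5*x**2 + 4*x - 4*z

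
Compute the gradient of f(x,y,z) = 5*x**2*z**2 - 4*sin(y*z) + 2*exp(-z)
(10*x*z**2, -4*z*cos(y*z), 10*x**2*z - 4*y*cos(y*z) - 2*exp(-z))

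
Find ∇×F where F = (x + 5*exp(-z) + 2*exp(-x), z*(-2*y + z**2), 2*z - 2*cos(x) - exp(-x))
(2*y - 3*z**2, -2*sin(x) - 5*exp(-z) - exp(-x), 0)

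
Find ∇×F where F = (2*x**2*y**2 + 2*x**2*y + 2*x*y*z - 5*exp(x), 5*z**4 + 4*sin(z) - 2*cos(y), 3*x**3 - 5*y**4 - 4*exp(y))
(-20*y**3 - 20*z**3 - 4*exp(y) - 4*cos(z), x*(-9*x + 2*y), 2*x*(-2*x*y - x - z))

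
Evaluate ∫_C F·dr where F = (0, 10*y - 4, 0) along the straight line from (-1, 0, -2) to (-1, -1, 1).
9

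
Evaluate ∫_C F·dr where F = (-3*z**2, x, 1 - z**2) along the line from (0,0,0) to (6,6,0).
18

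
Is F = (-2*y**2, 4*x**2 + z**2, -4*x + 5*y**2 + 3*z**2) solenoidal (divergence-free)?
No, ∇·F = 6*z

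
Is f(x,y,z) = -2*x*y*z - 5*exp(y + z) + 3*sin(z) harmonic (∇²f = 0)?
No, ∇²f = -10*exp(y + z) - 3*sin(z)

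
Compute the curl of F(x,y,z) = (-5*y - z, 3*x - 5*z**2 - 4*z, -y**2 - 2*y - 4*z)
(-2*y + 10*z + 2, -1, 8)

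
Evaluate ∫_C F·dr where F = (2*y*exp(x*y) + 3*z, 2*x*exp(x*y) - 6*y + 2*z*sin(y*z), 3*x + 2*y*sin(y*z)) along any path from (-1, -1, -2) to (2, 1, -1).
-12 - 2*E - 2*cos(1) + 2*cos(2) + 2*exp(2)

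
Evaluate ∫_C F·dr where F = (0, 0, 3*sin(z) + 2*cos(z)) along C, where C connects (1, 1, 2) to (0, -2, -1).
-2*sin(2) - 2*sin(1) - 3*cos(1) + 3*cos(2)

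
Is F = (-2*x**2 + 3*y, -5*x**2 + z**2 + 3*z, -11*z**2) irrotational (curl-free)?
No, ∇×F = (-2*z - 3, 0, -10*x - 3)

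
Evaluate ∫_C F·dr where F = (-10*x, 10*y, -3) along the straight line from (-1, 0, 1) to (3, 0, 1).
-40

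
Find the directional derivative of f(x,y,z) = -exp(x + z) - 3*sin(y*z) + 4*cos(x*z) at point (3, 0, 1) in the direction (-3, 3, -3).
sqrt(3)*(-3 + 16*sin(3) + 2*exp(4))/3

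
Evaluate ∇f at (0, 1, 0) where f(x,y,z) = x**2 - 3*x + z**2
(-3, 0, 0)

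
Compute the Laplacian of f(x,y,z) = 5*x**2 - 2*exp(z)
10 - 2*exp(z)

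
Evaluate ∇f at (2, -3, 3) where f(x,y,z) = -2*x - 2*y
(-2, -2, 0)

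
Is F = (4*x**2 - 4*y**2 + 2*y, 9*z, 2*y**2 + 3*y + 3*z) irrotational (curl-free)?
No, ∇×F = (4*y - 6, 0, 8*y - 2)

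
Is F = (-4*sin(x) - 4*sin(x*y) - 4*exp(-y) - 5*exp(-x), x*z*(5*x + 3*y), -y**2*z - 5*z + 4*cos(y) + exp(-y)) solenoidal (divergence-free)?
No, ∇·F = 3*x*z - y**2 - 4*y*cos(x*y) - 4*cos(x) - 5 + 5*exp(-x)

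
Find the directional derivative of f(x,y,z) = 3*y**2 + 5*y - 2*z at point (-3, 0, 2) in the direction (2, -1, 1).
-7*sqrt(6)/6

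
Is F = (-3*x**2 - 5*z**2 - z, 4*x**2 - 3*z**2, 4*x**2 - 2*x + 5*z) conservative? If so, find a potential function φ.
No, ∇×F = (6*z, -8*x - 10*z + 1, 8*x) ≠ 0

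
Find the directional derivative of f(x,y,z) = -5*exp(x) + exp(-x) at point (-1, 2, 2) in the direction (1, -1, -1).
sqrt(3)*(-exp(2) - 5)*exp(-1)/3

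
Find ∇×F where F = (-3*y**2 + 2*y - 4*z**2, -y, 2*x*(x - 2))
(0, -4*x - 8*z + 4, 6*y - 2)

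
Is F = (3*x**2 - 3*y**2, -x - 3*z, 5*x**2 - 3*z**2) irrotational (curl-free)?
No, ∇×F = (3, -10*x, 6*y - 1)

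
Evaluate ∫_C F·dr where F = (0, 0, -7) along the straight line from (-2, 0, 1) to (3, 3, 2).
-7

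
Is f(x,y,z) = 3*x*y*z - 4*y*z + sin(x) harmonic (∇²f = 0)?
No, ∇²f = -sin(x)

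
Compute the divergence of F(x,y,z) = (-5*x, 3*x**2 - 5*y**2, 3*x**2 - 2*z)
-10*y - 7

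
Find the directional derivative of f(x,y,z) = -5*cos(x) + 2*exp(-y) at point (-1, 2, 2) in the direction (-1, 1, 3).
sqrt(11)*(-2 + 5*exp(2)*sin(1))*exp(-2)/11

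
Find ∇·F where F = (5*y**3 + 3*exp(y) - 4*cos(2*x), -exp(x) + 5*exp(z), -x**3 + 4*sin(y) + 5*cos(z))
8*sin(2*x) - 5*sin(z)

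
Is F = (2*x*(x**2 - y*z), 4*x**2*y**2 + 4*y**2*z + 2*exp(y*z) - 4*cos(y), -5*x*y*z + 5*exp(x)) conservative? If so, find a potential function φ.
No, ∇×F = (-5*x*z - 4*y**2 - 2*y*exp(y*z), -2*x*y + 5*y*z - 5*exp(x), 2*x*(4*y**2 + z)) ≠ 0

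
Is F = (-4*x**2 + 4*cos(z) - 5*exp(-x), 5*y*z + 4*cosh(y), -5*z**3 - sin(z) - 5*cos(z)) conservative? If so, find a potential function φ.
No, ∇×F = (-5*y, -4*sin(z), 0) ≠ 0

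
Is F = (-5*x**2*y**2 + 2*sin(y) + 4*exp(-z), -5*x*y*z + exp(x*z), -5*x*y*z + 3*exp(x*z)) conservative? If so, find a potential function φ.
No, ∇×F = (x*(5*y - 5*z - exp(x*z)), 5*y*z - 3*z*exp(x*z) - 4*exp(-z), 10*x**2*y - 5*y*z + z*exp(x*z) - 2*cos(y)) ≠ 0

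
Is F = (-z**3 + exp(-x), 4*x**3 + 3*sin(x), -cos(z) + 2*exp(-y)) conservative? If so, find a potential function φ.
No, ∇×F = (-2*exp(-y), -3*z**2, 12*x**2 + 3*cos(x)) ≠ 0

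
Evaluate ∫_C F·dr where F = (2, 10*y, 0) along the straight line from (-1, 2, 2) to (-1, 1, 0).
-15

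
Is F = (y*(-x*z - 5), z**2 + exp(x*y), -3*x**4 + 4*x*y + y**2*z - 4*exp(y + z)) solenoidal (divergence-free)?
No, ∇·F = x*exp(x*y) + y**2 - y*z - 4*exp(y + z)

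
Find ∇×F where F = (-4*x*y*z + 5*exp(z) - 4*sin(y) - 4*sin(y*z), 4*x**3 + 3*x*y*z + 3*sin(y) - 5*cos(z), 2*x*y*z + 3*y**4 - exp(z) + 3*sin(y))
(-3*x*y + 2*x*z + 12*y**3 - 5*sin(z) + 3*cos(y), -4*x*y - 2*y*z - 4*y*cos(y*z) + 5*exp(z), 12*x**2 + 4*x*z + 3*y*z + 4*z*cos(y*z) + 4*cos(y))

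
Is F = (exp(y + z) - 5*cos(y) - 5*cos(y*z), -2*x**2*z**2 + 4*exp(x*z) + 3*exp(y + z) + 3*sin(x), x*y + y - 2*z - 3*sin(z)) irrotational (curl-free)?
No, ∇×F = (4*x**2*z - 4*x*exp(x*z) + x - 3*exp(y + z) + 1, 5*y*sin(y*z) - y + exp(y + z), -4*x*z**2 + 4*z*exp(x*z) - 5*z*sin(y*z) - exp(y + z) - 5*sin(y) + 3*cos(x))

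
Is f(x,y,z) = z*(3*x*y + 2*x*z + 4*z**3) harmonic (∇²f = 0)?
No, ∇²f = 4*x + 48*z**2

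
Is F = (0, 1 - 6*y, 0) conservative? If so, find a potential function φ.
Yes, F is conservative. φ = y*(1 - 3*y)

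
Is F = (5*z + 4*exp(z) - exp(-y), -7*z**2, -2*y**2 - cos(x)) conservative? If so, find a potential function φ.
No, ∇×F = (-4*y + 14*z, 4*exp(z) - sin(x) + 5, -exp(-y)) ≠ 0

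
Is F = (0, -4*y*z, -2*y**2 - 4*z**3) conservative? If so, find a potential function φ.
Yes, F is conservative. φ = z*(-2*y**2 - z**3)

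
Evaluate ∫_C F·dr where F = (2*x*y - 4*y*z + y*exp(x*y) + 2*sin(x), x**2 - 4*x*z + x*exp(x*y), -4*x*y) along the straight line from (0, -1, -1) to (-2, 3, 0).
exp(-6) - 2*cos(2) + 13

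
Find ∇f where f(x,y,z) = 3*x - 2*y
(3, -2, 0)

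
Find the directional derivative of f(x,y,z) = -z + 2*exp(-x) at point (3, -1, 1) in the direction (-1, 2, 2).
-2/3 + 2*exp(-3)/3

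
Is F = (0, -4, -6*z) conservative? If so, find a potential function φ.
Yes, F is conservative. φ = -4*y - 3*z**2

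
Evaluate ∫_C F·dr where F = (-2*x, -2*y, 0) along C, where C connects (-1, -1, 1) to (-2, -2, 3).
-6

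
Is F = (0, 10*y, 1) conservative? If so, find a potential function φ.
Yes, F is conservative. φ = 5*y**2 + z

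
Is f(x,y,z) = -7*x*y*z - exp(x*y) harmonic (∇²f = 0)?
No, ∇²f = (-x**2 - y**2)*exp(x*y)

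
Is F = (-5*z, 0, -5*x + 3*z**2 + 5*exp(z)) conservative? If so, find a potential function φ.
Yes, F is conservative. φ = -5*x*z + z**3 + 5*exp(z)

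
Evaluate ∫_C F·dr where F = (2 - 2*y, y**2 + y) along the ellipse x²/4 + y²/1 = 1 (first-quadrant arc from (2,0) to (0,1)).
-19/6 + pi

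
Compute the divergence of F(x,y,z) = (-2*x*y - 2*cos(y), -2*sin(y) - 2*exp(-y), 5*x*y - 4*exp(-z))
-2*y - 2*cos(y) + 4*exp(-z) + 2*exp(-y)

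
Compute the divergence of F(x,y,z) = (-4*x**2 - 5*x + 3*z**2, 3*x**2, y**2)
-8*x - 5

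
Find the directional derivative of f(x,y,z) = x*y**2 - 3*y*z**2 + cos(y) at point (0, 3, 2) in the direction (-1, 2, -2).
13 - 2*sin(3)/3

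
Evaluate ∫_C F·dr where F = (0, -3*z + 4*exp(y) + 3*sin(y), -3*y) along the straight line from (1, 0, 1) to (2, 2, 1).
-7 - 3*cos(2) + 4*exp(2)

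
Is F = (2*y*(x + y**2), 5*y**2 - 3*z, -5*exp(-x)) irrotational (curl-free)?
No, ∇×F = (3, -5*exp(-x), -2*x - 6*y**2)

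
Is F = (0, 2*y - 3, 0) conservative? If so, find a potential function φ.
Yes, F is conservative. φ = y*(y - 3)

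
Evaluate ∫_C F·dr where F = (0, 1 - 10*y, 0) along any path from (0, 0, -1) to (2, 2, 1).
-18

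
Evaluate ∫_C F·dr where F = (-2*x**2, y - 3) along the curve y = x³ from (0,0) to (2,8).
8/3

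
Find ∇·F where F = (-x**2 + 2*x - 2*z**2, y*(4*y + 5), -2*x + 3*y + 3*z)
-2*x + 8*y + 10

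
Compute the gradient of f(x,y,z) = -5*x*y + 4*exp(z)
(-5*y, -5*x, 4*exp(z))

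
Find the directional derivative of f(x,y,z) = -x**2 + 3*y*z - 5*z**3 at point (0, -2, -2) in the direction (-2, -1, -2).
46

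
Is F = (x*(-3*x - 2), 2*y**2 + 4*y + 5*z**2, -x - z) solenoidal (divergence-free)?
No, ∇·F = -6*x + 4*y + 1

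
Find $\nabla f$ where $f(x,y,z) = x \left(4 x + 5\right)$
(8*x + 5, 0, 0)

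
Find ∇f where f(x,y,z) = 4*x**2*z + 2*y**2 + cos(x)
(8*x*z - sin(x), 4*y, 4*x**2)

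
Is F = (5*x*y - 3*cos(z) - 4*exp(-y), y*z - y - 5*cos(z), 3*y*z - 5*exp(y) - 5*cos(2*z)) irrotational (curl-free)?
No, ∇×F = (-y + 3*z - 5*exp(y) - 5*sin(z), 3*sin(z), -5*x - 4*exp(-y))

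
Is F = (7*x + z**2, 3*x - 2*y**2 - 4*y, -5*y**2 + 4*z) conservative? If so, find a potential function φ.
No, ∇×F = (-10*y, 2*z, 3) ≠ 0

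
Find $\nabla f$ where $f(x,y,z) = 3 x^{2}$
(6*x, 0, 0)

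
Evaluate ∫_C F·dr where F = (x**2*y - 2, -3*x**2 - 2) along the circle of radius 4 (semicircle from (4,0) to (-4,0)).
16 - 32*pi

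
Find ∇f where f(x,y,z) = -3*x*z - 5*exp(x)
(-3*z - 5*exp(x), 0, -3*x)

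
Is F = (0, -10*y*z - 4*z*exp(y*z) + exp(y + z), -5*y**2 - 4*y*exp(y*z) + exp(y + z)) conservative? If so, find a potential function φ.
Yes, F is conservative. φ = -5*y**2*z - 4*exp(y*z) + exp(y + z)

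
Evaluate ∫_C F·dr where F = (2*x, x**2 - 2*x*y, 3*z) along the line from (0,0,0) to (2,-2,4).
20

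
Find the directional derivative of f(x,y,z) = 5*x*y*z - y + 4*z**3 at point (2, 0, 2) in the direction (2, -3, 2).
39*sqrt(17)/17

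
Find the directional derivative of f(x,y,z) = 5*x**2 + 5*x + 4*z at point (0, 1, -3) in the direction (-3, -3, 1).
-11*sqrt(19)/19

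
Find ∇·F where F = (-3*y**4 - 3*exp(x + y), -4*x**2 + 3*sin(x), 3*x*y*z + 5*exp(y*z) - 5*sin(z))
3*x*y + 5*y*exp(y*z) - 3*exp(x + y) - 5*cos(z)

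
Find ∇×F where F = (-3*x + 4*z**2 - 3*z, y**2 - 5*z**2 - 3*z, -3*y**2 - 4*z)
(-6*y + 10*z + 3, 8*z - 3, 0)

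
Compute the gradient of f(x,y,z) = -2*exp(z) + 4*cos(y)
(0, -4*sin(y), -2*exp(z))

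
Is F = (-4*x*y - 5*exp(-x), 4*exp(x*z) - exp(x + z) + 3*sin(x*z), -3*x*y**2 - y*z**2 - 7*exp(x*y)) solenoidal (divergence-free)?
No, ∇·F = -2*y*z - 4*y + 5*exp(-x)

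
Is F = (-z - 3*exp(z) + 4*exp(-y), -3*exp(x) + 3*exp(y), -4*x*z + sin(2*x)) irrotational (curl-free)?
No, ∇×F = (0, 4*z - 3*exp(z) - 2*cos(2*x) - 1, -3*exp(x) + 4*exp(-y))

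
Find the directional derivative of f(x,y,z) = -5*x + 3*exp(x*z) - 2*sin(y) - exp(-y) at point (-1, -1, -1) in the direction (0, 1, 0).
E - 2*cos(1)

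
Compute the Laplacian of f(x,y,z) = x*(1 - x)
-2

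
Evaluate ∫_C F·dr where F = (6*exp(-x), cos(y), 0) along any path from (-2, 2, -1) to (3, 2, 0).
-(6 - 6*exp(5))*exp(-3)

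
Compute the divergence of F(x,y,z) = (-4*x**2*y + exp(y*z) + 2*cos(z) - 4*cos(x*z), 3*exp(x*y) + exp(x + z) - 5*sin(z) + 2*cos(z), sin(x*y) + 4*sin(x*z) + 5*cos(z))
-8*x*y + 3*x*exp(x*y) + 4*x*cos(x*z) + 4*z*sin(x*z) - 5*sin(z)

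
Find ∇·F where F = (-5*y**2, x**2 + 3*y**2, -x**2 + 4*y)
6*y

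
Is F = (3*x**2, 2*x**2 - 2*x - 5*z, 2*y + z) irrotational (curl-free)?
No, ∇×F = (7, 0, 4*x - 2)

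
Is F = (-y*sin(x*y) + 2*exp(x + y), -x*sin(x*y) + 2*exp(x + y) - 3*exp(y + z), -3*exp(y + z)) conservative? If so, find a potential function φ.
Yes, F is conservative. φ = 2*exp(x + y) - 3*exp(y + z) + cos(x*y)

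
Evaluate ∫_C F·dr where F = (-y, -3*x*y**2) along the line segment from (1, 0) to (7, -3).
315/2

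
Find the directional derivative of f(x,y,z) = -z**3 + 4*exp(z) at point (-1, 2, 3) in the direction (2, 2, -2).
sqrt(3)*(27 - 4*exp(3))/3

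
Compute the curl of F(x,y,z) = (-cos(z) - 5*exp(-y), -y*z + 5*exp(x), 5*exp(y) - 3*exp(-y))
(y + 5*exp(y) + 3*exp(-y), sin(z), 5*exp(x) - 5*exp(-y))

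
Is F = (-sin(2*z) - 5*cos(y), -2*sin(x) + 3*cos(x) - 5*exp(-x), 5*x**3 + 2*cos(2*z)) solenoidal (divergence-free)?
No, ∇·F = -4*sin(2*z)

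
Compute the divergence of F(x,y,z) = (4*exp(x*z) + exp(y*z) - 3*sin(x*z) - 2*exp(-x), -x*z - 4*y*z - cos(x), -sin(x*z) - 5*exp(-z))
-x*cos(x*z) + 4*z*exp(x*z) - 3*z*cos(x*z) - 4*z + 5*exp(-z) + 2*exp(-x)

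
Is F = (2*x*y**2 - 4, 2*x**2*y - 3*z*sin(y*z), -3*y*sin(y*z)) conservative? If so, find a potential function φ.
Yes, F is conservative. φ = x**2*y**2 - 4*x + 3*cos(y*z)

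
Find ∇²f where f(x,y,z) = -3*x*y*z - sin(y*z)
(y**2 + z**2)*sin(y*z)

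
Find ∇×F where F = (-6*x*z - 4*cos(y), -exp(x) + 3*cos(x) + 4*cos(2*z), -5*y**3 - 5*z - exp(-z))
(-15*y**2 + 8*sin(2*z), -6*x, -exp(x) - 3*sin(x) - 4*sin(y))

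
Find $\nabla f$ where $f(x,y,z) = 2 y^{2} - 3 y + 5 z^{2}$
(0, 4*y - 3, 10*z)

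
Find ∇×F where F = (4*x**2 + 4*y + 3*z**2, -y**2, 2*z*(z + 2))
(0, 6*z, -4)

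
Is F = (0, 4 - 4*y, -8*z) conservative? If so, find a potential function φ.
Yes, F is conservative. φ = -2*y**2 + 4*y - 4*z**2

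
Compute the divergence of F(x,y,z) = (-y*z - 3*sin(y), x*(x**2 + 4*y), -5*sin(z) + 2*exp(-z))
4*x - 5*cos(z) - 2*exp(-z)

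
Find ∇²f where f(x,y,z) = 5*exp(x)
5*exp(x)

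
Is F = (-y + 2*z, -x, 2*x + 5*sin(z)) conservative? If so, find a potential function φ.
Yes, F is conservative. φ = -x*y + 2*x*z - 5*cos(z)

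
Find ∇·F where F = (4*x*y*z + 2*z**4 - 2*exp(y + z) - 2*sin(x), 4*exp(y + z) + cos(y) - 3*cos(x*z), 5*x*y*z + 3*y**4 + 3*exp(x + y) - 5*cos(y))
5*x*y + 4*y*z + 4*exp(y + z) - sin(y) - 2*cos(x)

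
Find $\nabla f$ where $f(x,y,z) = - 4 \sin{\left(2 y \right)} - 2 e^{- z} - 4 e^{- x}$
(4*exp(-x), -8*cos(2*y), 2*exp(-z))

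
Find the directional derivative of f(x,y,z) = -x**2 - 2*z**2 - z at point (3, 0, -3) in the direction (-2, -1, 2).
34/3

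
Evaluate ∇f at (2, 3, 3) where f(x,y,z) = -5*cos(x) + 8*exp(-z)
(5*sin(2), 0, -8*exp(-3))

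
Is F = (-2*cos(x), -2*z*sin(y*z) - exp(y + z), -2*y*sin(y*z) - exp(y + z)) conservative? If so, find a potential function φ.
Yes, F is conservative. φ = -exp(y + z) - 2*sin(x) + 2*cos(y*z)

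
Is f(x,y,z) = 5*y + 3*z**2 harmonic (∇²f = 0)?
No, ∇²f = 6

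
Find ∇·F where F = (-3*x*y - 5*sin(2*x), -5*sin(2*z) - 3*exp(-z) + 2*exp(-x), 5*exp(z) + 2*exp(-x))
-3*y + 5*exp(z) - 10*cos(2*x)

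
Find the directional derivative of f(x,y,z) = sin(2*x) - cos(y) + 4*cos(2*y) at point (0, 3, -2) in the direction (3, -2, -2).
2*sqrt(17)*(8*sin(6) - sin(3) + 3)/17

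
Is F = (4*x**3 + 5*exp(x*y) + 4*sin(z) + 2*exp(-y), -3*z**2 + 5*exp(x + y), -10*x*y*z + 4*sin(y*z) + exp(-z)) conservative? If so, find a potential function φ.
No, ∇×F = (2*z*(-5*x + 2*cos(y*z) + 3), 10*y*z + 4*cos(z), (5*(-x*exp(x*y) + exp(x + y))*exp(y) + 2)*exp(-y)) ≠ 0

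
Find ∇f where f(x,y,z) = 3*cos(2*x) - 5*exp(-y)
(-6*sin(2*x), 5*exp(-y), 0)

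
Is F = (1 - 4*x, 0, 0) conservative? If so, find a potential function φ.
Yes, F is conservative. φ = x*(1 - 2*x)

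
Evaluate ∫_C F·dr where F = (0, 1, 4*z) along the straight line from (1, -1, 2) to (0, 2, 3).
13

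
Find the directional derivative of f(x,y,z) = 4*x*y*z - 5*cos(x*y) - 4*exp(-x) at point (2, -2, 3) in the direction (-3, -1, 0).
2*sqrt(10)*(-3 - 5*exp(2)*sin(4) + 12*exp(2))*exp(-2)/5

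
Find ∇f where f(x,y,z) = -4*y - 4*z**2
(0, -4, -8*z)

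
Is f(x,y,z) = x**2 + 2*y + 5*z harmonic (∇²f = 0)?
No, ∇²f = 2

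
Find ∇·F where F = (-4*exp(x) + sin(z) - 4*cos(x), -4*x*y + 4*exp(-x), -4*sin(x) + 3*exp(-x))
-4*x - 4*exp(x) + 4*sin(x)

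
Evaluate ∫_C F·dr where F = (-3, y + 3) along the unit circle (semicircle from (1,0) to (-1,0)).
6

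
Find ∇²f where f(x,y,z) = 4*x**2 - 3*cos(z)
3*cos(z) + 8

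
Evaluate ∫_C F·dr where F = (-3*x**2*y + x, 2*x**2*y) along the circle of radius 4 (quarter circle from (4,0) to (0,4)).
120 + 48*pi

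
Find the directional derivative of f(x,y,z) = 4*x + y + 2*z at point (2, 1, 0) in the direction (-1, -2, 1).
-2*sqrt(6)/3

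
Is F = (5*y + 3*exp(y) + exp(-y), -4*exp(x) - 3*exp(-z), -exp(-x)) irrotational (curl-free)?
No, ∇×F = (-3*exp(-z), -exp(-x), -4*exp(x) - 3*exp(y) - 5 + exp(-y))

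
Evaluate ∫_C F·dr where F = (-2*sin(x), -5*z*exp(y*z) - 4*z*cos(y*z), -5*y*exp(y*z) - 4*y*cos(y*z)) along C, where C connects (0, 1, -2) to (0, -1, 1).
-4*sin(2) - 5*exp(-1) + 5*exp(-2) + 4*sin(1)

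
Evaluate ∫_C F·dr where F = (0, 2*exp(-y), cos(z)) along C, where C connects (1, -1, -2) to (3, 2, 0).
-2*exp(-2) + sin(2) + 2*E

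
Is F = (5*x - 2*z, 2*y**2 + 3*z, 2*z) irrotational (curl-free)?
No, ∇×F = (-3, -2, 0)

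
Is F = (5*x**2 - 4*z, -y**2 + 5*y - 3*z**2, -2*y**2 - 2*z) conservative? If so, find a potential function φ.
No, ∇×F = (-4*y + 6*z, -4, 0) ≠ 0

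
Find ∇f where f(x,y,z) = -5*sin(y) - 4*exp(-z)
(0, -5*cos(y), 4*exp(-z))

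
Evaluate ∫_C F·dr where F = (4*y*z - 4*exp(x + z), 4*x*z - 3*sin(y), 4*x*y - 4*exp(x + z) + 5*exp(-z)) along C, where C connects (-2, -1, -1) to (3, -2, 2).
-4*exp(5) - 40 - 3*cos(1) + 3*cos(2) - 5*exp(-2) + 4*exp(-3) + 5*E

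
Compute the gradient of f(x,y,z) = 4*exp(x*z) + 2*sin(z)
(4*z*exp(x*z), 0, 4*x*exp(x*z) + 2*cos(z))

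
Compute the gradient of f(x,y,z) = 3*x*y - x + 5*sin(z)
(3*y - 1, 3*x, 5*cos(z))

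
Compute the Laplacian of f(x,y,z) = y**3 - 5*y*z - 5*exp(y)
6*y - 5*exp(y)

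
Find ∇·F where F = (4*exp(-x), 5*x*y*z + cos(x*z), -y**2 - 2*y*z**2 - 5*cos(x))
5*x*z - 4*y*z - 4*exp(-x)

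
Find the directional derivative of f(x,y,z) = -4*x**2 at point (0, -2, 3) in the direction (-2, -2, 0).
0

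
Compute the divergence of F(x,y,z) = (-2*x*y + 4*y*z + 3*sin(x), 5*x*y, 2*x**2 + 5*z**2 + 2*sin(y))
5*x - 2*y + 10*z + 3*cos(x)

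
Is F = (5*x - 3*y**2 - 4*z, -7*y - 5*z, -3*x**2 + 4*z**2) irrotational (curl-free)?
No, ∇×F = (5, 6*x - 4, 6*y)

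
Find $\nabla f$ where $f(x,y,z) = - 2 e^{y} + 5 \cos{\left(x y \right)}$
(-5*y*sin(x*y), -5*x*sin(x*y) - 2*exp(y), 0)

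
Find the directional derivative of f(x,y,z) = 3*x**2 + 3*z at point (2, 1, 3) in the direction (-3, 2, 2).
-30*sqrt(17)/17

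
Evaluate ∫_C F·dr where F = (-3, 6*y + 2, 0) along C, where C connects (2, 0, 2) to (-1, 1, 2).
14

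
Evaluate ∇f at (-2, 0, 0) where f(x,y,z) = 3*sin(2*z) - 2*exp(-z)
(0, 0, 8)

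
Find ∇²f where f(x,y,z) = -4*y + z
0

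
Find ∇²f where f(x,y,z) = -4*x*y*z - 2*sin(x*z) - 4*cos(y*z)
2*x**2*sin(x*z) + 4*y**2*cos(y*z) + 2*z**2*sin(x*z) + 4*z**2*cos(y*z)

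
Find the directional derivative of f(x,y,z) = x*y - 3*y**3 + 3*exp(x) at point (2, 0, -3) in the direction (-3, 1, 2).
sqrt(14)*(2 - 9*exp(2))/14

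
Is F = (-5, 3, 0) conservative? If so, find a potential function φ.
Yes, F is conservative. φ = -5*x + 3*y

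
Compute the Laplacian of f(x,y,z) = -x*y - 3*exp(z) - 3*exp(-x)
-3*exp(z) - 3*exp(-x)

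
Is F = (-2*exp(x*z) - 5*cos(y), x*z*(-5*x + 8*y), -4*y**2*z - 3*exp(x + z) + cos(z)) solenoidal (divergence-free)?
No, ∇·F = 8*x*z - 4*y**2 - 2*z*exp(x*z) - 3*exp(x + z) - sin(z)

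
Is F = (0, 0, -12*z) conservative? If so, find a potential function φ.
Yes, F is conservative. φ = -6*z**2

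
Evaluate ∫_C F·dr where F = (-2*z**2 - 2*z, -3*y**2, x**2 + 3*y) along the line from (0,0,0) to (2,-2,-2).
10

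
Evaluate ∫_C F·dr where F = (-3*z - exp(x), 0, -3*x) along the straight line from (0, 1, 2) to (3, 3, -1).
10 - exp(3)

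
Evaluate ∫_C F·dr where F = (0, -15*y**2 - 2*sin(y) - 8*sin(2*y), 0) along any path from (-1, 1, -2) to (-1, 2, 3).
-35 + 4*cos(4) - 2*cos(1) - 2*cos(2)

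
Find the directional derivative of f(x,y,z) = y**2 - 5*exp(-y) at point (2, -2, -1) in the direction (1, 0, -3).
0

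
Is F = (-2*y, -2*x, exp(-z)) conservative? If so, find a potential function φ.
Yes, F is conservative. φ = -2*x*y - exp(-z)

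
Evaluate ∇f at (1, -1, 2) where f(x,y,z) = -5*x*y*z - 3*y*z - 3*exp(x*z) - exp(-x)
(-6*exp(2) + exp(-1) + 10, -16, 8 - 3*exp(2))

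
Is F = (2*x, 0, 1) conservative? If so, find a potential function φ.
Yes, F is conservative. φ = x**2 + z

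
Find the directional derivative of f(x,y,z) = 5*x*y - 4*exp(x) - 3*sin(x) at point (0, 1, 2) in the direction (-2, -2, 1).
4/3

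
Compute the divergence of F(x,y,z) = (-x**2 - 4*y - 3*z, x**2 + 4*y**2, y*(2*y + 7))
-2*x + 8*y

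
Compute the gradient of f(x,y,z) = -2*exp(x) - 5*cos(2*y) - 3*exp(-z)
(-2*exp(x), 10*sin(2*y), 3*exp(-z))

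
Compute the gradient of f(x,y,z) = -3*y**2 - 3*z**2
(0, -6*y, -6*z)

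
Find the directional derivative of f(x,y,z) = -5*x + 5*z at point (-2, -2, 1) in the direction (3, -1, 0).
-3*sqrt(10)/2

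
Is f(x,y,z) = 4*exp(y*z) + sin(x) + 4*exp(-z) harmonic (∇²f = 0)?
No, ∇²f = 4*y**2*exp(y*z) + 4*z**2*exp(y*z) - sin(x) + 4*exp(-z)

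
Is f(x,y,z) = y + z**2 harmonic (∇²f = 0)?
No, ∇²f = 2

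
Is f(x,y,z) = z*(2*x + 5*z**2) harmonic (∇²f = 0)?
No, ∇²f = 30*z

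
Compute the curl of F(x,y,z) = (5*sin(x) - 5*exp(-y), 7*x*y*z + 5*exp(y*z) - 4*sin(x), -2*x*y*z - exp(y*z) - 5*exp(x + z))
(-7*x*y - 2*x*z - 5*y*exp(y*z) - z*exp(y*z), 2*y*z + 5*exp(x + z), 7*y*z - 4*cos(x) - 5*exp(-y))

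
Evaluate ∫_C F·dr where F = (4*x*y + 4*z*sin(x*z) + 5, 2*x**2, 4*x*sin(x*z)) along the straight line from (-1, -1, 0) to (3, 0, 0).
22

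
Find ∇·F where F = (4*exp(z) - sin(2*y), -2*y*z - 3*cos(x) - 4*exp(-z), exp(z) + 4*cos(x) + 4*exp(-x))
-2*z + exp(z)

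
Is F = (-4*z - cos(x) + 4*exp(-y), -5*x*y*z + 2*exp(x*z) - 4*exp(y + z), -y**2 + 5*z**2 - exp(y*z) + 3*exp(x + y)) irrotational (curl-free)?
No, ∇×F = (5*x*y - 2*x*exp(x*z) - 2*y - z*exp(y*z) + 3*exp(x + y) + 4*exp(y + z), -3*exp(x + y) - 4, -5*y*z + 2*z*exp(x*z) + 4*exp(-y))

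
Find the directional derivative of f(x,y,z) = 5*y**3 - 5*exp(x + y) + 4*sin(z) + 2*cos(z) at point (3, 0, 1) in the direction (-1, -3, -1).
2*sqrt(11)*(-2*cos(1) + sin(1) + 10*exp(3))/11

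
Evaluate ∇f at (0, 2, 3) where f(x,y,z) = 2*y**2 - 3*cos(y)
(0, 3*sin(2) + 8, 0)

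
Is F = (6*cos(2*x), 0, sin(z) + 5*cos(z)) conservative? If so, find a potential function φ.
Yes, F is conservative. φ = 3*sin(2*x) + 5*sin(z) - cos(z)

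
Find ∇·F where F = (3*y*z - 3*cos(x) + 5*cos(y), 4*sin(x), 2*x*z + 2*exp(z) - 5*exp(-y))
2*x + 2*exp(z) + 3*sin(x)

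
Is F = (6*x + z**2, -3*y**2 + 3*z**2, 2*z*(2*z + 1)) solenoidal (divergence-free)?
No, ∇·F = -6*y + 8*z + 8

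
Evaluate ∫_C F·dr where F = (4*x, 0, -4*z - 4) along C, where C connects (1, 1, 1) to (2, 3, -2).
12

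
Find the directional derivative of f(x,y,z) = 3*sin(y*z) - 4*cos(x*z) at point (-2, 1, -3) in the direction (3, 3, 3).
sqrt(3)*(-20*sin(6)/3 - 2*cos(3))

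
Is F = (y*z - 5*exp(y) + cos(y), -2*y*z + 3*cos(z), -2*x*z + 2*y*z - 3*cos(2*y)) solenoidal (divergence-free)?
No, ∇·F = -2*x + 2*y - 2*z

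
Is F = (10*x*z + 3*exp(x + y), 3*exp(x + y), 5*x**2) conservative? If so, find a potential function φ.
Yes, F is conservative. φ = 5*x**2*z + 3*exp(x + y)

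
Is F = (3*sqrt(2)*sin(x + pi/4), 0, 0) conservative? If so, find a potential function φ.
Yes, F is conservative. φ = -3*sqrt(2)*cos(x + pi/4)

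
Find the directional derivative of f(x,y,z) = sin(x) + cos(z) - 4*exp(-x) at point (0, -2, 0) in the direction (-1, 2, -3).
-5*sqrt(14)/14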